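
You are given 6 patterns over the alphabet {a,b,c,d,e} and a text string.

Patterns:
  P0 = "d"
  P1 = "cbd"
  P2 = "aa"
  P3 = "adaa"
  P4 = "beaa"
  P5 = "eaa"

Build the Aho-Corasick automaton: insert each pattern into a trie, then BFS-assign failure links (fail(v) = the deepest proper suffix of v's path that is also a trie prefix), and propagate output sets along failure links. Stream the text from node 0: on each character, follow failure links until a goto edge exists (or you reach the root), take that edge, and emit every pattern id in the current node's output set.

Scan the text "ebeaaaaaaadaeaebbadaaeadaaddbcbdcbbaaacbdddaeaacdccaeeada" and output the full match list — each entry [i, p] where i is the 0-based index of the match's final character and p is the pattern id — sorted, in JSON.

Build automaton:
Trie (insert patterns):
  n0 'ε': a→5 b→10 c→2 d→1 e→14
  n1 'd': ·  ←P0
  n2 'c': b→3
  n3 'cb': d→4
  n4 'cbd': ·  ←P1
  n5 'a': a→6 d→7
  n6 'aa': ·  ←P2
  n7 'ad': a→8
  n8 'ada': a→9
  n9 'adaa': ·  ←P3
  n10 'b': e→11
  n11 'be': a→12
  n12 'bea': a→13
  n13 'beaa': ·  ←P4
  n14 'e': a→15
  n15 'ea': a→16
  n16 'eaa': ·  ←P5

Failure links (BFS by depth):
  fail(1) 'd': from fail(0)=0 chase 'd': 0 ⇒ 0;  out={0}∪out(0)={0}
  fail(2) 'c': from fail(0)=0 chase 'c': 0 ⇒ 0;  out=∅∪out(0)=∅
  fail(5) 'a': from fail(0)=0 chase 'a': 0 ⇒ 0;  out=∅∪out(0)=∅
  fail(10) 'b': from fail(0)=0 chase 'b': 0 ⇒ 0;  out=∅∪out(0)=∅
  fail(14) 'e': from fail(0)=0 chase 'e': 0 ⇒ 0;  out=∅∪out(0)=∅
  fail(3) 'cb': from fail(2)=0 chase 'b': 0 ⇒ 10;  out=∅∪out(10)=∅
  fail(6) 'aa': from fail(5)=0 chase 'a': 0 ⇒ 5;  out={2}∪out(5)={2}
  fail(7) 'ad': from fail(5)=0 chase 'd': 0 ⇒ 1;  out=∅∪out(1)={0}
  fail(11) 'be': from fail(10)=0 chase 'e': 0 ⇒ 14;  out=∅∪out(14)=∅
  fail(15) 'ea': from fail(14)=0 chase 'a': 0 ⇒ 5;  out=∅∪out(5)=∅
  fail(4) 'cbd': from fail(3)=10 chase 'd': 10→0 ⇒ 1;  out={1}∪out(1)={0,1}
  fail(8) 'ada': from fail(7)=1 chase 'a': 1→0 ⇒ 5;  out=∅∪out(5)=∅
  fail(12) 'bea': from fail(11)=14 chase 'a': 14 ⇒ 15;  out=∅∪out(15)=∅
  fail(16) 'eaa': from fail(15)=5 chase 'a': 5 ⇒ 6;  out={5}∪out(6)={2,5}
  fail(9) 'adaa': from fail(8)=5 chase 'a': 5 ⇒ 6;  out={3}∪out(6)={2,3}
  fail(13) 'beaa': from fail(12)=15 chase 'a': 15 ⇒ 16;  out={4}∪out(16)={2,4,5}

Text stream:
[0] read 'e'  n0⇒n14
[1] read 'b'  n14⇒n10 (fail-walked)
[2] read 'e'  n10⇒n11
[3] read 'a'  n11⇒n12
[4] read 'a'  n12⇒n13  → match P2@[3:4],P4@[1:4],P5@[2:4]
[5] read 'a'  n13⇒n6 (fail-walked)  → match P2@[4:5]
[6] read 'a'  n6⇒n6 (fail-walked)  → match P2@[5:6]
[7] read 'a'  n6⇒n6 (fail-walked)  → match P2@[6:7]
[8] read 'a'  n6⇒n6 (fail-walked)  → match P2@[7:8]
[9] read 'a'  n6⇒n6 (fail-walked)  → match P2@[8:9]
[10] read 'd'  n6⇒n7 (fail-walked)  → match P0@[10:10]
[11] read 'a'  n7⇒n8
[12] read 'e'  n8⇒n14 (fail-walked)
[13] read 'a'  n14⇒n15
[14] read 'e'  n15⇒n14 (fail-walked)
[15] read 'b'  n14⇒n10 (fail-walked)
[16] read 'b'  n10⇒n10 (fail-walked)
[17] read 'a'  n10⇒n5 (fail-walked)
[18] read 'd'  n5⇒n7  → match P0@[18:18]
[19] read 'a'  n7⇒n8
[20] read 'a'  n8⇒n9  → match P2@[19:20],P3@[17:20]
[21] read 'e'  n9⇒n14 (fail-walked)
[22] read 'a'  n14⇒n15
[23] read 'd'  n15⇒n7 (fail-walked)  → match P0@[23:23]
[24] read 'a'  n7⇒n8
[25] read 'a'  n8⇒n9  → match P2@[24:25],P3@[22:25]
[26] read 'd'  n9⇒n7 (fail-walked)  → match P0@[26:26]
[27] read 'd'  n7⇒n1 (fail-walked)  → match P0@[27:27]
[28] read 'b'  n1⇒n10 (fail-walked)
[29] read 'c'  n10⇒n2 (fail-walked)
[30] read 'b'  n2⇒n3
[31] read 'd'  n3⇒n4  → match P0@[31:31],P1@[29:31]
[32] read 'c'  n4⇒n2 (fail-walked)
[33] read 'b'  n2⇒n3
[34] read 'b'  n3⇒n10 (fail-walked)
[35] read 'a'  n10⇒n5 (fail-walked)
[36] read 'a'  n5⇒n6  → match P2@[35:36]
[37] read 'a'  n6⇒n6 (fail-walked)  → match P2@[36:37]
[38] read 'c'  n6⇒n2 (fail-walked)
[39] read 'b'  n2⇒n3
[40] read 'd'  n3⇒n4  → match P0@[40:40],P1@[38:40]
[41] read 'd'  n4⇒n1 (fail-walked)  → match P0@[41:41]
[42] read 'd'  n1⇒n1 (fail-walked)  → match P0@[42:42]
[43] read 'a'  n1⇒n5 (fail-walked)
[44] read 'e'  n5⇒n14 (fail-walked)
[45] read 'a'  n14⇒n15
[46] read 'a'  n15⇒n16  → match P2@[45:46],P5@[44:46]
[47] read 'c'  n16⇒n2 (fail-walked)
[48] read 'd'  n2⇒n1 (fail-walked)  → match P0@[48:48]
[49] read 'c'  n1⇒n2 (fail-walked)
[50] read 'c'  n2⇒n2 (fail-walked)
[51] read 'a'  n2⇒n5 (fail-walked)
[52] read 'e'  n5⇒n14 (fail-walked)
[53] read 'e'  n14⇒n14 (fail-walked)
[54] read 'a'  n14⇒n15
[55] read 'd'  n15⇒n7 (fail-walked)  → match P0@[55:55]
[56] read 'a'  n7⇒n8

All matches (sorted): [[4,2],[4,4],[4,5],[5,2],[6,2],[7,2],[8,2],[9,2],[10,0],[18,0],[20,2],[20,3],[23,0],[25,2],[25,3],[26,0],[27,0],[31,0],[31,1],[36,2],[37,2],[40,0],[40,1],[41,0],[42,0],[46,2],[46,5],[48,0],[55,0]]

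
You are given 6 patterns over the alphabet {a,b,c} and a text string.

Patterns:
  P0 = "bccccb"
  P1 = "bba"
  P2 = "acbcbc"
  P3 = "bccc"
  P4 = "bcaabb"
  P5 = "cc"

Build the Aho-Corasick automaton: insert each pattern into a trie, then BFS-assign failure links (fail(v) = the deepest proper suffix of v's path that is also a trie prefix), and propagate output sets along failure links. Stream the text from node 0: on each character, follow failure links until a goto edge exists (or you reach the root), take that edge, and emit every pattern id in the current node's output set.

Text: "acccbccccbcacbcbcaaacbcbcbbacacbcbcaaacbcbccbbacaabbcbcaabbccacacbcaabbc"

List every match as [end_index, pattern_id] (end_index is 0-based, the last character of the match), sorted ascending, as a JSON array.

Build:
Trie (insert patterns):
  0='ε' goto a→9 b→1 c→19
  1='b' goto b→7 c→2
  2='bc' goto a→15 c→3
  3='bcc' goto c→4
  4='bccc' goto c→5  [P3 ends]
  5='bcccc' goto b→6
  6='bccccb' goto ·  [P0 ends]
  7='bb' goto a→8
  8='bba' goto ·  [P1 ends]
  9='a' goto c→10
  10='ac' goto b→11
  11='acb' goto c→12
  12='acbc' goto b→13
  13='acbcb' goto c→14
  14='acbcbc' goto ·  [P2 ends]
  15='bca' goto a→16
  16='bcaa' goto b→17
  17='bcaab' goto b→18
  18='bcaabb' goto ·  [P4 ends]
  19='c' goto c→20
  20='cc' goto ·  [P5 ends]

BFS fail/out derivation:
  n1('b'): parent n0 fail=0; on 'b' 0 → fail=0;  out ∅∪∅=∅
  n9('a'): parent n0 fail=0; on 'a' 0 → fail=0;  out ∅∪∅=∅
  n19('c'): parent n0 fail=0; on 'c' 0 → fail=0;  out ∅∪∅=∅
  n2('bc'): parent n1 fail=0; on 'c' 0 → fail=19;  out ∅∪∅=∅
  n7('bb'): parent n1 fail=0; on 'b' 0 → fail=1;  out ∅∪∅=∅
  n10('ac'): parent n9 fail=0; on 'c' 0 → fail=19;  out ∅∪∅=∅
  n20('cc'): parent n19 fail=0; on 'c' 0 → fail=19;  out {5}∪∅={5}
  n3('bcc'): parent n2 fail=19; on 'c' 19 → fail=20;  out ∅∪{5}={5}
  n8('bba'): parent n7 fail=1; on 'a' 1→0 → fail=9;  out {1}∪∅={1}
  n11('acb'): parent n10 fail=19; on 'b' 19→0 → fail=1;  out ∅∪∅=∅
  n15('bca'): parent n2 fail=19; on 'a' 19→0 → fail=9;  out ∅∪∅=∅
  n4('bccc'): parent n3 fail=20; on 'c' 20→19 → fail=20;  out {3}∪{5}={3,5}
  n12('acbc'): parent n11 fail=1; on 'c' 1 → fail=2;  out ∅∪∅=∅
  n16('bcaa'): parent n15 fail=9; on 'a' 9→0 → fail=9;  out ∅∪∅=∅
  n5('bcccc'): parent n4 fail=20; on 'c' 20→19 → fail=20;  out ∅∪{5}={5}
  n13('acbcb'): parent n12 fail=2; on 'b' 2→19→0 → fail=1;  out ∅∪∅=∅
  n17('bcaab'): parent n16 fail=9; on 'b' 9→0 → fail=1;  out ∅∪∅=∅
  n6('bccccb'): parent n5 fail=20; on 'b' 20→19→0 → fail=1;  out {0}∪∅={0}
  n14('acbcbc'): parent n13 fail=1; on 'c' 1 → fail=2;  out {2}∪∅={2}
  n18('bcaabb'): parent n17 fail=1; on 'b' 1 → fail=7;  out {4}∪∅={4}

Text stream:
i=0 'a': node 0→9
i=1 'c': node 9→10
i=2 'c': node 10→20 ·f  emit P5@[1:2]
i=3 'c': node 20→20 ·f  emit P5@[2:3]
i=4 'b': node 20→1 ·f
i=5 'c': node 1→2
i=6 'c': node 2→3  emit P5@[5:6]
i=7 'c': node 3→4  emit P3@[4:7],P5@[6:7]
i=8 'c': node 4→5  emit P5@[7:8]
i=9 'b': node 5→6  emit P0@[4:9]
i=10 'c': node 6→2 ·f
i=11 'a': node 2→15
i=12 'c': node 15→10 ·f
i=13 'b': node 10→11
i=14 'c': node 11→12
i=15 'b': node 12→13
i=16 'c': node 13→14  emit P2@[11:16]
i=17 'a': node 14→15 ·f
i=18 'a': node 15→16
i=19 'a': node 16→9 ·f
i=20 'c': node 9→10
i=21 'b': node 10→11
i=22 'c': node 11→12
i=23 'b': node 12→13
i=24 'c': node 13→14  emit P2@[19:24]
i=25 'b': node 14→1 ·f
i=26 'b': node 1→7
i=27 'a': node 7→8  emit P1@[25:27]
i=28 'c': node 8→10 ·f
i=29 'a': node 10→9 ·f
i=30 'c': node 9→10
i=31 'b': node 10→11
i=32 'c': node 11→12
i=33 'b': node 12→13
i=34 'c': node 13→14  emit P2@[29:34]
i=35 'a': node 14→15 ·f
i=36 'a': node 15→16
i=37 'a': node 16→9 ·f
i=38 'c': node 9→10
i=39 'b': node 10→11
i=40 'c': node 11→12
i=41 'b': node 12→13
i=42 'c': node 13→14  emit P2@[37:42]
i=43 'c': node 14→3 ·f  emit P5@[42:43]
i=44 'b': node 3→1 ·f
i=45 'b': node 1→7
i=46 'a': node 7→8  emit P1@[44:46]
i=47 'c': node 8→10 ·f
i=48 'a': node 10→9 ·f
i=49 'a': node 9→9 ·f
i=50 'b': node 9→1 ·f
i=51 'b': node 1→7
i=52 'c': node 7→2 ·f
i=53 'b': node 2→1 ·f
i=54 'c': node 1→2
i=55 'a': node 2→15
i=56 'a': node 15→16
i=57 'b': node 16→17
i=58 'b': node 17→18  emit P4@[53:58]
i=59 'c': node 18→2 ·f
i=60 'c': node 2→3  emit P5@[59:60]
i=61 'a': node 3→9 ·f
i=62 'c': node 9→10
i=63 'a': node 10→9 ·f
i=64 'c': node 9→10
i=65 'b': node 10→11
i=66 'c': node 11→12
i=67 'a': node 12→15 ·f
i=68 'a': node 15→16
i=69 'b': node 16→17
i=70 'b': node 17→18  emit P4@[65:70]
i=71 'c': node 18→2 ·f

Result: [[2,5],[3,5],[6,5],[7,3],[7,5],[8,5],[9,0],[16,2],[24,2],[27,1],[34,2],[42,2],[43,5],[46,1],[58,4],[60,5],[70,4]]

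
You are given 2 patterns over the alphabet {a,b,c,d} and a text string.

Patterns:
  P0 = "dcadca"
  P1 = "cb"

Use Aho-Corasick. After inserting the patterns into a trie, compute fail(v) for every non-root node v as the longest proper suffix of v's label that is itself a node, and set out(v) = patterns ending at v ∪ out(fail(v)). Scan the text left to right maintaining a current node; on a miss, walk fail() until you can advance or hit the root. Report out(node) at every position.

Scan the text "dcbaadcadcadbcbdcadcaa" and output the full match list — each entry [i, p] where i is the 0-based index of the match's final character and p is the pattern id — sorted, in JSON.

Build:
Trie nodes:
  n0 'ε': c→7 d→1
  n1 'd': c→2
  n2 'dc': a→3
  n3 'dca': d→4
  n4 'dcad': c→5
  n5 'dcadc': a→6
  n6 'dcadca': ·  [P0 ends]
  n7 'c': b→8
  n8 'cb': ·  [P1 ends]

Failure links (BFS by depth):
  n1('d'): parent n0 fail=0; on 'd' 0 → fail=0;  out ∅∪∅=∅
  n7('c'): parent n0 fail=0; on 'c' 0 → fail=0;  out ∅∪∅=∅
  n2('dc'): parent n1 fail=0; on 'c' 0 → fail=7;  out ∅∪∅=∅
  n8('cb'): parent n7 fail=0; on 'b' 0 → fail=0;  out {1}∪∅={1}
  n3('dca'): parent n2 fail=7; on 'a' 7→0 → fail=0;  out ∅∪∅=∅
  n4('dcad'): parent n3 fail=0; on 'd' 0 → fail=1;  out ∅∪∅=∅
  n5('dcadc'): parent n4 fail=1; on 'c' 1 → fail=2;  out ∅∪∅=∅
  n6('dcadca'): parent n5 fail=2; on 'a' 2 → fail=3;  out {0}∪∅={0}

Scan:
i=0 'd': node 0→1
i=1 'c': node 1→2
i=2 'b': node 2→8 (via fail)  emit P1@[1:2]
i=3 'a': node 8→0 (via fail)
i=4 'a': node 0→0
i=5 'd': node 0→1
i=6 'c': node 1→2
i=7 'a': node 2→3
i=8 'd': node 3→4
i=9 'c': node 4→5
i=10 'a': node 5→6  emit P0@[5:10]
i=11 'd': node 6→4 (via fail)
i=12 'b': node 4→0 (via fail)
i=13 'c': node 0→7
i=14 'b': node 7→8  emit P1@[13:14]
i=15 'd': node 8→1 (via fail)
i=16 'c': node 1→2
i=17 'a': node 2→3
i=18 'd': node 3→4
i=19 'c': node 4→5
i=20 'a': node 5→6  emit P0@[15:20]
i=21 'a': node 6→0 (via fail)

Result: [[2,1],[10,0],[14,1],[20,0]]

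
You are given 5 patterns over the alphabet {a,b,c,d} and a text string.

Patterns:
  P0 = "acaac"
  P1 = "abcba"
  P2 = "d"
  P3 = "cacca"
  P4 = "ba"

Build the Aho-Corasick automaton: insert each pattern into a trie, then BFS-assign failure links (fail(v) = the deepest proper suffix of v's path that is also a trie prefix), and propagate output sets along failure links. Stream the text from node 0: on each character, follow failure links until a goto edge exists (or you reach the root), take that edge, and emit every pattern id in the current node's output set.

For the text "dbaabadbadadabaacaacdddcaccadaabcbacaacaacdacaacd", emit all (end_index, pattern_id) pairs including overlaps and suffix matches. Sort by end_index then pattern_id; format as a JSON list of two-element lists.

Build automaton:
Trie nodes:
  n0 'ε': a→1 b→16 c→11 d→10
  n1 'a': b→6 c→2
  n2 'ac': a→3
  n3 'aca': a→4
  n4 'acaa': c→5
  n5 'acaac': ·  ←P0
  n6 'ab': c→7
  n7 'abc': b→8
  n8 'abcb': a→9
  n9 'abcba': ·  ←P1
  n10 'd': ·  ←P2
  n11 'c': a→12
  n12 'ca': c→13
  n13 'cac': c→14
  n14 'cacc': a→15
  n15 'cacca': ·  ←P3
  n16 'b': a→17
  n17 'ba': ·  ←P4

Failure links (BFS by depth):
  n1('a'): parent n0 fail=0; on 'a' 0 → fail=0;  out ∅∪∅=∅
  n10('d'): parent n0 fail=0; on 'd' 0 → fail=0;  out {2}∪∅={2}
  n11('c'): parent n0 fail=0; on 'c' 0 → fail=0;  out ∅∪∅=∅
  n16('b'): parent n0 fail=0; on 'b' 0 → fail=0;  out ∅∪∅=∅
  n2('ac'): parent n1 fail=0; on 'c' 0 → fail=11;  out ∅∪∅=∅
  n6('ab'): parent n1 fail=0; on 'b' 0 → fail=16;  out ∅∪∅=∅
  n12('ca'): parent n11 fail=0; on 'a' 0 → fail=1;  out ∅∪∅=∅
  n17('ba'): parent n16 fail=0; on 'a' 0 → fail=1;  out {4}∪∅={4}
  n3('aca'): parent n2 fail=11; on 'a' 11 → fail=12;  out ∅∪∅=∅
  n7('abc'): parent n6 fail=16; on 'c' 16→0 → fail=11;  out ∅∪∅=∅
  n13('cac'): parent n12 fail=1; on 'c' 1 → fail=2;  out ∅∪∅=∅
  n4('acaa'): parent n3 fail=12; on 'a' 12→1→0 → fail=1;  out ∅∪∅=∅
  n8('abcb'): parent n7 fail=11; on 'b' 11→0 → fail=16;  out ∅∪∅=∅
  n14('cacc'): parent n13 fail=2; on 'c' 2→11→0 → fail=11;  out ∅∪∅=∅
  n5('acaac'): parent n4 fail=1; on 'c' 1 → fail=2;  out {0}∪∅={0}
  n9('abcba'): parent n8 fail=16; on 'a' 16 → fail=17;  out {1}∪{4}={1,4}
  n15('cacca'): parent n14 fail=11; on 'a' 11 → fail=12;  out {3}∪∅={3}

Run:
[0] read 'd'  n0⇒n10  emit P2@[0:0]
[1] read 'b'  n10⇒n16 ·f
[2] read 'a'  n16⇒n17  emit P4@[1:2]
[3] read 'a'  n17⇒n1 ·f
[4] read 'b'  n1⇒n6
[5] read 'a'  n6⇒n17 ·f  emit P4@[4:5]
[6] read 'd'  n17⇒n10 ·f  emit P2@[6:6]
[7] read 'b'  n10⇒n16 ·f
[8] read 'a'  n16⇒n17  emit P4@[7:8]
[9] read 'd'  n17⇒n10 ·f  emit P2@[9:9]
[10] read 'a'  n10⇒n1 ·f
[11] read 'd'  n1⇒n10 ·f  emit P2@[11:11]
[12] read 'a'  n10⇒n1 ·f
[13] read 'b'  n1⇒n6
[14] read 'a'  n6⇒n17 ·f  emit P4@[13:14]
[15] read 'a'  n17⇒n1 ·f
[16] read 'c'  n1⇒n2
[17] read 'a'  n2⇒n3
[18] read 'a'  n3⇒n4
[19] read 'c'  n4⇒n5  emit P0@[15:19]
[20] read 'd'  n5⇒n10 ·f  emit P2@[20:20]
[21] read 'd'  n10⇒n10 ·f  emit P2@[21:21]
[22] read 'd'  n10⇒n10 ·f  emit P2@[22:22]
[23] read 'c'  n10⇒n11 ·f
[24] read 'a'  n11⇒n12
[25] read 'c'  n12⇒n13
[26] read 'c'  n13⇒n14
[27] read 'a'  n14⇒n15  emit P3@[23:27]
[28] read 'd'  n15⇒n10 ·f  emit P2@[28:28]
[29] read 'a'  n10⇒n1 ·f
[30] read 'a'  n1⇒n1 ·f
[31] read 'b'  n1⇒n6
[32] read 'c'  n6⇒n7
[33] read 'b'  n7⇒n8
[34] read 'a'  n8⇒n9  emit P1@[30:34],P4@[33:34]
[35] read 'c'  n9⇒n2 ·f
[36] read 'a'  n2⇒n3
[37] read 'a'  n3⇒n4
[38] read 'c'  n4⇒n5  emit P0@[34:38]
[39] read 'a'  n5⇒n3 ·f
[40] read 'a'  n3⇒n4
[41] read 'c'  n4⇒n5  emit P0@[37:41]
[42] read 'd'  n5⇒n10 ·f  emit P2@[42:42]
[43] read 'a'  n10⇒n1 ·f
[44] read 'c'  n1⇒n2
[45] read 'a'  n2⇒n3
[46] read 'a'  n3⇒n4
[47] read 'c'  n4⇒n5  emit P0@[43:47]
[48] read 'd'  n5⇒n10 ·f  emit P2@[48:48]

All matches (sorted): [[0,2],[2,4],[5,4],[6,2],[8,4],[9,2],[11,2],[14,4],[19,0],[20,2],[21,2],[22,2],[27,3],[28,2],[34,1],[34,4],[38,0],[41,0],[42,2],[47,0],[48,2]]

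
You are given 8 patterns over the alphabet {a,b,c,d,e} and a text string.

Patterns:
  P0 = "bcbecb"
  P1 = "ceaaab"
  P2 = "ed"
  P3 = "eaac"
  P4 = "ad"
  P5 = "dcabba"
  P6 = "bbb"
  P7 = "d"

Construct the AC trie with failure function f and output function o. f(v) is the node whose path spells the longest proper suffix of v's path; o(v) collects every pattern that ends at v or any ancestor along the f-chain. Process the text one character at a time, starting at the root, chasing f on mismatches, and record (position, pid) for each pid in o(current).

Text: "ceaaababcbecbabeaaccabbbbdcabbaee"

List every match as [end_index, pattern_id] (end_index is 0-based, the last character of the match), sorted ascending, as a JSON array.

Build:
Trie (insert patterns):
  n0 'ε': a→18 b→1 c→7 d→20 e→13
  n1 'b': b→26 c→2
  n2 'bc': b→3
  n3 'bcb': e→4
  n4 'bcbe': c→5
  n5 'bcbec': b→6
  n6 'bcbecb': ·  [P0 ends]
  n7 'c': e→8
  n8 'ce': a→9
  n9 'cea': a→10
  n10 'ceaa': a→11
  n11 'ceaaa': b→12
  n12 'ceaaab': ·  [P1 ends]
  n13 'e': a→15 d→14
  n14 'ed': ·  [P2 ends]
  n15 'ea': a→16
  n16 'eaa': c→17
  n17 'eaac': ·  [P3 ends]
  n18 'a': d→19
  n19 'ad': ·  [P4 ends]
  n20 'd': c→21  [P7 ends]
  n21 'dc': a→22
  n22 'dca': b→23
  n23 'dcab': b→24
  n24 'dcabb': a→25
  n25 'dcabba': ·  [P5 ends]
  n26 'bb': b→27
  n27 'bbb': ·  [P6 ends]

Failure links (BFS by depth):
  n1('b'): parent n0 fail=0; on 'b' 0 → fail=0;  out ∅∪∅=∅
  n7('c'): parent n0 fail=0; on 'c' 0 → fail=0;  out ∅∪∅=∅
  n13('e'): parent n0 fail=0; on 'e' 0 → fail=0;  out ∅∪∅=∅
  n18('a'): parent n0 fail=0; on 'a' 0 → fail=0;  out ∅∪∅=∅
  n20('d'): parent n0 fail=0; on 'd' 0 → fail=0;  out {7}∪∅={7}
  n2('bc'): parent n1 fail=0; on 'c' 0 → fail=7;  out ∅∪∅=∅
  n8('ce'): parent n7 fail=0; on 'e' 0 → fail=13;  out ∅∪∅=∅
  n14('ed'): parent n13 fail=0; on 'd' 0 → fail=20;  out {2}∪{7}={2,7}
  n15('ea'): parent n13 fail=0; on 'a' 0 → fail=18;  out ∅∪∅=∅
  n19('ad'): parent n18 fail=0; on 'd' 0 → fail=20;  out {4}∪{7}={4,7}
  n21('dc'): parent n20 fail=0; on 'c' 0 → fail=7;  out ∅∪∅=∅
  n26('bb'): parent n1 fail=0; on 'b' 0 → fail=1;  out ∅∪∅=∅
  n3('bcb'): parent n2 fail=7; on 'b' 7→0 → fail=1;  out ∅∪∅=∅
  n9('cea'): parent n8 fail=13; on 'a' 13 → fail=15;  out ∅∪∅=∅
  n16('eaa'): parent n15 fail=18; on 'a' 18→0 → fail=18;  out ∅∪∅=∅
  n22('dca'): parent n21 fail=7; on 'a' 7→0 → fail=18;  out ∅∪∅=∅
  n27('bbb'): parent n26 fail=1; on 'b' 1 → fail=26;  out {6}∪∅={6}
  n4('bcbe'): parent n3 fail=1; on 'e' 1→0 → fail=13;  out ∅∪∅=∅
  n10('ceaa'): parent n9 fail=15; on 'a' 15 → fail=16;  out ∅∪∅=∅
  n17('eaac'): parent n16 fail=18; on 'c' 18→0 → fail=7;  out {3}∪∅={3}
  n23('dcab'): parent n22 fail=18; on 'b' 18→0 → fail=1;  out ∅∪∅=∅
  n5('bcbec'): parent n4 fail=13; on 'c' 13→0 → fail=7;  out ∅∪∅=∅
  n11('ceaaa'): parent n10 fail=16; on 'a' 16→18→0 → fail=18;  out ∅∪∅=∅
  n24('dcabb'): parent n23 fail=1; on 'b' 1 → fail=26;  out ∅∪∅=∅
  n6('bcbecb'): parent n5 fail=7; on 'b' 7→0 → fail=1;  out {0}∪∅={0}
  n12('ceaaab'): parent n11 fail=18; on 'b' 18→0 → fail=1;  out {1}∪∅={1}
  n25('dcabba'): parent n24 fail=26; on 'a' 26→1→0 → fail=18;  out {5}∪∅={5}

Text stream:
pos 0 'c': at 7
pos 1 'e': at 8
pos 2 'a': at 9
pos 3 'a': at 10
pos 4 'a': at 11
pos 5 'b': at 12  emit P1@[0:5]
pos 6 'a': at 18 (fail-walked)
pos 7 'b': at 1 (fail-walked)
pos 8 'c': at 2
pos 9 'b': at 3
pos 10 'e': at 4
pos 11 'c': at 5
pos 12 'b': at 6  emit P0@[7:12]
pos 13 'a': at 18 (fail-walked)
pos 14 'b': at 1 (fail-walked)
pos 15 'e': at 13 (fail-walked)
pos 16 'a': at 15
pos 17 'a': at 16
pos 18 'c': at 17  emit P3@[15:18]
pos 19 'c': at 7 (fail-walked)
pos 20 'a': at 18 (fail-walked)
pos 21 'b': at 1 (fail-walked)
pos 22 'b': at 26
pos 23 'b': at 27  emit P6@[21:23]
pos 24 'b': at 27 (fail-walked)  emit P6@[22:24]
pos 25 'd': at 20 (fail-walked)  emit P7@[25:25]
pos 26 'c': at 21
pos 27 'a': at 22
pos 28 'b': at 23
pos 29 'b': at 24
pos 30 'a': at 25  emit P5@[25:30]
pos 31 'e': at 13 (fail-walked)
pos 32 'e': at 13 (fail-walked)

Result: [[5,1],[12,0],[18,3],[23,6],[24,6],[25,7],[30,5]]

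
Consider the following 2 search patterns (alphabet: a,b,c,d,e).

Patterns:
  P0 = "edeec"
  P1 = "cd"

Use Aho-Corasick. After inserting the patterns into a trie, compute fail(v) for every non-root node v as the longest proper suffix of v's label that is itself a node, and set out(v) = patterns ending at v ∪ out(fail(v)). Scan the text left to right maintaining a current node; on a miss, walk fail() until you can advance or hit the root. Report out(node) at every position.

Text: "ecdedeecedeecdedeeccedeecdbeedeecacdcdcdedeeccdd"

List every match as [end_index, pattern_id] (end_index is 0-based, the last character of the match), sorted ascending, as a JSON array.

Construct AC machine:
Trie nodes:
  n0 'ε': c→6 e→1
  n1 'e': d→2
  n2 'ed': e→3
  n3 'ede': e→4
  n4 'edee': c→5
  n5 'edeec': ·  ←P0
  n6 'c': d→7
  n7 'cd': ·  ←P1

BFS fail/out derivation:
  n1('e'): parent n0 fail=0; on 'e' 0 → fail=0;  out ∅∪∅=∅
  n6('c'): parent n0 fail=0; on 'c' 0 → fail=0;  out ∅∪∅=∅
  n2('ed'): parent n1 fail=0; on 'd' 0 → fail=0;  out ∅∪∅=∅
  n7('cd'): parent n6 fail=0; on 'd' 0 → fail=0;  out {1}∪∅={1}
  n3('ede'): parent n2 fail=0; on 'e' 0 → fail=1;  out ∅∪∅=∅
  n4('edee'): parent n3 fail=1; on 'e' 1→0 → fail=1;  out ∅∪∅=∅
  n5('edeec'): parent n4 fail=1; on 'c' 1→0 → fail=6;  out {0}∪∅={0}

Run:
[0] read 'e'  n0⇒n1
[1] read 'c'  n1⇒n6 ·f
[2] read 'd'  n6⇒n7  emit P1@[1:2]
[3] read 'e'  n7⇒n1 ·f
[4] read 'd'  n1⇒n2
[5] read 'e'  n2⇒n3
[6] read 'e'  n3⇒n4
[7] read 'c'  n4⇒n5  emit P0@[3:7]
[8] read 'e'  n5⇒n1 ·f
[9] read 'd'  n1⇒n2
[10] read 'e'  n2⇒n3
[11] read 'e'  n3⇒n4
[12] read 'c'  n4⇒n5  emit P0@[8:12]
[13] read 'd'  n5⇒n7 ·f  emit P1@[12:13]
[14] read 'e'  n7⇒n1 ·f
[15] read 'd'  n1⇒n2
[16] read 'e'  n2⇒n3
[17] read 'e'  n3⇒n4
[18] read 'c'  n4⇒n5  emit P0@[14:18]
[19] read 'c'  n5⇒n6 ·f
[20] read 'e'  n6⇒n1 ·f
[21] read 'd'  n1⇒n2
[22] read 'e'  n2⇒n3
[23] read 'e'  n3⇒n4
[24] read 'c'  n4⇒n5  emit P0@[20:24]
[25] read 'd'  n5⇒n7 ·f  emit P1@[24:25]
[26] read 'b'  n7⇒n0 ·f
[27] read 'e'  n0⇒n1
[28] read 'e'  n1⇒n1 ·f
[29] read 'd'  n1⇒n2
[30] read 'e'  n2⇒n3
[31] read 'e'  n3⇒n4
[32] read 'c'  n4⇒n5  emit P0@[28:32]
[33] read 'a'  n5⇒n0 ·f
[34] read 'c'  n0⇒n6
[35] read 'd'  n6⇒n7  emit P1@[34:35]
[36] read 'c'  n7⇒n6 ·f
[37] read 'd'  n6⇒n7  emit P1@[36:37]
[38] read 'c'  n7⇒n6 ·f
[39] read 'd'  n6⇒n7  emit P1@[38:39]
[40] read 'e'  n7⇒n1 ·f
[41] read 'd'  n1⇒n2
[42] read 'e'  n2⇒n3
[43] read 'e'  n3⇒n4
[44] read 'c'  n4⇒n5  emit P0@[40:44]
[45] read 'c'  n5⇒n6 ·f
[46] read 'd'  n6⇒n7  emit P1@[45:46]
[47] read 'd'  n7⇒n0 ·f

Result: [[2,1],[7,0],[12,0],[13,1],[18,0],[24,0],[25,1],[32,0],[35,1],[37,1],[39,1],[44,0],[46,1]]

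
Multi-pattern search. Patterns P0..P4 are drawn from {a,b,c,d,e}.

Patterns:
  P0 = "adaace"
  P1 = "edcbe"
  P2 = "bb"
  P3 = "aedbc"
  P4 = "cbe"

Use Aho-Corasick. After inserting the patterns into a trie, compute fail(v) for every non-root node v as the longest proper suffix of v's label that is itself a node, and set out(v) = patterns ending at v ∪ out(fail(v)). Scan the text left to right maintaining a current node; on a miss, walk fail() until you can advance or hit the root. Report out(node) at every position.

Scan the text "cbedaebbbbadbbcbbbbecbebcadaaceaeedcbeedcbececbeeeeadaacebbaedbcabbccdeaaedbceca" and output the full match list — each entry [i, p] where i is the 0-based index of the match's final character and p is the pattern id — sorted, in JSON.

Build:
Trie nodes:
  n0 'ε': a→1 b→12 c→18 e→7
  n1 'a': d→2 e→14
  n2 'ad': a→3
  n3 'ada': a→4
  n4 'adaa': c→5
  n5 'adaac': e→6
  n6 'adaace': ·  ←P0
  n7 'e': d→8
  n8 'ed': c→9
  n9 'edc': b→10
  n10 'edcb': e→11
  n11 'edcbe': ·  ←P1
  n12 'b': b→13
  n13 'bb': ·  ←P2
  n14 'ae': d→15
  n15 'aed': b→16
  n16 'aedb': c→17
  n17 'aedbc': ·  ←P3
  n18 'c': b→19
  n19 'cb': e→20
  n20 'cbe': ·  ←P4

BFS fail/out derivation:
  fail(1) 'a': from fail(0)=0 chase 'a': 0 ⇒ 0;  out=∅∪out(0)=∅
  fail(7) 'e': from fail(0)=0 chase 'e': 0 ⇒ 0;  out=∅∪out(0)=∅
  fail(12) 'b': from fail(0)=0 chase 'b': 0 ⇒ 0;  out=∅∪out(0)=∅
  fail(18) 'c': from fail(0)=0 chase 'c': 0 ⇒ 0;  out=∅∪out(0)=∅
  fail(2) 'ad': from fail(1)=0 chase 'd': 0 ⇒ 0;  out=∅∪out(0)=∅
  fail(8) 'ed': from fail(7)=0 chase 'd': 0 ⇒ 0;  out=∅∪out(0)=∅
  fail(13) 'bb': from fail(12)=0 chase 'b': 0 ⇒ 12;  out={2}∪out(12)={2}
  fail(14) 'ae': from fail(1)=0 chase 'e': 0 ⇒ 7;  out=∅∪out(7)=∅
  fail(19) 'cb': from fail(18)=0 chase 'b': 0 ⇒ 12;  out=∅∪out(12)=∅
  fail(3) 'ada': from fail(2)=0 chase 'a': 0 ⇒ 1;  out=∅∪out(1)=∅
  fail(9) 'edc': from fail(8)=0 chase 'c': 0 ⇒ 18;  out=∅∪out(18)=∅
  fail(15) 'aed': from fail(14)=7 chase 'd': 7 ⇒ 8;  out=∅∪out(8)=∅
  fail(20) 'cbe': from fail(19)=12 chase 'e': 12→0 ⇒ 7;  out={4}∪out(7)={4}
  fail(4) 'adaa': from fail(3)=1 chase 'a': 1→0 ⇒ 1;  out=∅∪out(1)=∅
  fail(10) 'edcb': from fail(9)=18 chase 'b': 18 ⇒ 19;  out=∅∪out(19)=∅
  fail(16) 'aedb': from fail(15)=8 chase 'b': 8→0 ⇒ 12;  out=∅∪out(12)=∅
  fail(5) 'adaac': from fail(4)=1 chase 'c': 1→0 ⇒ 18;  out=∅∪out(18)=∅
  fail(11) 'edcbe': from fail(10)=19 chase 'e': 19 ⇒ 20;  out={1}∪out(20)={1,4}
  fail(17) 'aedbc': from fail(16)=12 chase 'c': 12→0 ⇒ 18;  out={3}∪out(18)={3}
  fail(6) 'adaace': from fail(5)=18 chase 'e': 18→0 ⇒ 7;  out={0}∪out(7)={0}

Scan:
[0] read 'c'  n0⇒n18
[1] read 'b'  n18⇒n19
[2] read 'e'  n19⇒n20  ** P4@[0:2]
[3] read 'd'  n20⇒n8 ·f
[4] read 'a'  n8⇒n1 ·f
[5] read 'e'  n1⇒n14
[6] read 'b'  n14⇒n12 ·f
[7] read 'b'  n12⇒n13  ** P2@[6:7]
[8] read 'b'  n13⇒n13 ·f  ** P2@[7:8]
[9] read 'b'  n13⇒n13 ·f  ** P2@[8:9]
[10] read 'a'  n13⇒n1 ·f
[11] read 'd'  n1⇒n2
[12] read 'b'  n2⇒n12 ·f
[13] read 'b'  n12⇒n13  ** P2@[12:13]
[14] read 'c'  n13⇒n18 ·f
[15] read 'b'  n18⇒n19
[16] read 'b'  n19⇒n13 ·f  ** P2@[15:16]
[17] read 'b'  n13⇒n13 ·f  ** P2@[16:17]
[18] read 'b'  n13⇒n13 ·f  ** P2@[17:18]
[19] read 'e'  n13⇒n7 ·f
[20] read 'c'  n7⇒n18 ·f
[21] read 'b'  n18⇒n19
[22] read 'e'  n19⇒n20  ** P4@[20:22]
[23] read 'b'  n20⇒n12 ·f
[24] read 'c'  n12⇒n18 ·f
[25] read 'a'  n18⇒n1 ·f
[26] read 'd'  n1⇒n2
[27] read 'a'  n2⇒n3
[28] read 'a'  n3⇒n4
[29] read 'c'  n4⇒n5
[30] read 'e'  n5⇒n6  ** P0@[25:30]
[31] read 'a'  n6⇒n1 ·f
[32] read 'e'  n1⇒n14
[33] read 'e'  n14⇒n7 ·f
[34] read 'd'  n7⇒n8
[35] read 'c'  n8⇒n9
[36] read 'b'  n9⇒n10
[37] read 'e'  n10⇒n11  ** P1@[33:37],P4@[35:37]
[38] read 'e'  n11⇒n7 ·f
[39] read 'd'  n7⇒n8
[40] read 'c'  n8⇒n9
[41] read 'b'  n9⇒n10
[42] read 'e'  n10⇒n11  ** P1@[38:42],P4@[40:42]
[43] read 'c'  n11⇒n18 ·f
[44] read 'e'  n18⇒n7 ·f
[45] read 'c'  n7⇒n18 ·f
[46] read 'b'  n18⇒n19
[47] read 'e'  n19⇒n20  ** P4@[45:47]
[48] read 'e'  n20⇒n7 ·f
[49] read 'e'  n7⇒n7 ·f
[50] read 'e'  n7⇒n7 ·f
[51] read 'a'  n7⇒n1 ·f
[52] read 'd'  n1⇒n2
[53] read 'a'  n2⇒n3
[54] read 'a'  n3⇒n4
[55] read 'c'  n4⇒n5
[56] read 'e'  n5⇒n6  ** P0@[51:56]
[57] read 'b'  n6⇒n12 ·f
[58] read 'b'  n12⇒n13  ** P2@[57:58]
[59] read 'a'  n13⇒n1 ·f
[60] read 'e'  n1⇒n14
[61] read 'd'  n14⇒n15
[62] read 'b'  n15⇒n16
[63] read 'c'  n16⇒n17  ** P3@[59:63]
[64] read 'a'  n17⇒n1 ·f
[65] read 'b'  n1⇒n12 ·f
[66] read 'b'  n12⇒n13  ** P2@[65:66]
[67] read 'c'  n13⇒n18 ·f
[68] read 'c'  n18⇒n18 ·f
[69] read 'd'  n18⇒n0 ·f
[70] read 'e'  n0⇒n7
[71] read 'a'  n7⇒n1 ·f
[72] read 'a'  n1⇒n1 ·f
[73] read 'e'  n1⇒n14
[74] read 'd'  n14⇒n15
[75] read 'b'  n15⇒n16
[76] read 'c'  n16⇒n17  ** P3@[72:76]
[77] read 'e'  n17⇒n7 ·f
[78] read 'c'  n7⇒n18 ·f
[79] read 'a'  n18⇒n1 ·f

Result: [[2,4],[7,2],[8,2],[9,2],[13,2],[16,2],[17,2],[18,2],[22,4],[30,0],[37,1],[37,4],[42,1],[42,4],[47,4],[56,0],[58,2],[63,3],[66,2],[76,3]]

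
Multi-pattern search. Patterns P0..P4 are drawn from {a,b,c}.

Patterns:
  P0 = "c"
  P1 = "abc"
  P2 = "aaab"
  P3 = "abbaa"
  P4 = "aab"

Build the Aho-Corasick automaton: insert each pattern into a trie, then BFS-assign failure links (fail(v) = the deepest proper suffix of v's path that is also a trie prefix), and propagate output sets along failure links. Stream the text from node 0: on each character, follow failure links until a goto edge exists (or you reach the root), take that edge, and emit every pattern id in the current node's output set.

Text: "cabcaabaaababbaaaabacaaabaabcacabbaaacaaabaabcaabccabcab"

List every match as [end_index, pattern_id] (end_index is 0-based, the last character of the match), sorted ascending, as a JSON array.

Build:
Trie (insert patterns):
  0='ε' goto a→2 c→1
  1='c' goto ·  [P0 ends]
  2='a' goto a→5 b→3
  3='ab' goto b→8 c→4
  4='abc' goto ·  [P1 ends]
  5='aa' goto a→6 b→11
  6='aaa' goto b→7
  7='aaab' goto ·  [P2 ends]
  8='abb' goto a→9
  9='abba' goto a→10
  10='abbaa' goto ·  [P3 ends]
  11='aab' goto ·  [P4 ends]

BFS fail/out derivation:
  fail(1) 'c': from fail(0)=0 chase 'c': 0 ⇒ 0;  out={0}∪out(0)={0}
  fail(2) 'a': from fail(0)=0 chase 'a': 0 ⇒ 0;  out=∅∪out(0)=∅
  fail(3) 'ab': from fail(2)=0 chase 'b': 0 ⇒ 0;  out=∅∪out(0)=∅
  fail(5) 'aa': from fail(2)=0 chase 'a': 0 ⇒ 2;  out=∅∪out(2)=∅
  fail(4) 'abc': from fail(3)=0 chase 'c': 0 ⇒ 1;  out={1}∪out(1)={0,1}
  fail(6) 'aaa': from fail(5)=2 chase 'a': 2 ⇒ 5;  out=∅∪out(5)=∅
  fail(8) 'abb': from fail(3)=0 chase 'b': 0 ⇒ 0;  out=∅∪out(0)=∅
  fail(11) 'aab': from fail(5)=2 chase 'b': 2 ⇒ 3;  out={4}∪out(3)={4}
  fail(7) 'aaab': from fail(6)=5 chase 'b': 5 ⇒ 11;  out={2}∪out(11)={2,4}
  fail(9) 'abba': from fail(8)=0 chase 'a': 0 ⇒ 2;  out=∅∪out(2)=∅
  fail(10) 'abbaa': from fail(9)=2 chase 'a': 2 ⇒ 5;  out={3}∪out(5)={3}

Scan:
pos 0 'c': at 1  ** P0@[0:0]
pos 1 'a': at 2 ·f
pos 2 'b': at 3
pos 3 'c': at 4  ** P0@[3:3],P1@[1:3]
pos 4 'a': at 2 ·f
pos 5 'a': at 5
pos 6 'b': at 11  ** P4@[4:6]
pos 7 'a': at 2 ·f
pos 8 'a': at 5
pos 9 'a': at 6
pos 10 'b': at 7  ** P2@[7:10],P4@[8:10]
pos 11 'a': at 2 ·f
pos 12 'b': at 3
pos 13 'b': at 8
pos 14 'a': at 9
pos 15 'a': at 10  ** P3@[11:15]
pos 16 'a': at 6 ·f
pos 17 'a': at 6 ·f
pos 18 'b': at 7  ** P2@[15:18],P4@[16:18]
pos 19 'a': at 2 ·f
pos 20 'c': at 1 ·f  ** P0@[20:20]
pos 21 'a': at 2 ·f
pos 22 'a': at 5
pos 23 'a': at 6
pos 24 'b': at 7  ** P2@[21:24],P4@[22:24]
pos 25 'a': at 2 ·f
pos 26 'a': at 5
pos 27 'b': at 11  ** P4@[25:27]
pos 28 'c': at 4 ·f  ** P0@[28:28],P1@[26:28]
pos 29 'a': at 2 ·f
pos 30 'c': at 1 ·f  ** P0@[30:30]
pos 31 'a': at 2 ·f
pos 32 'b': at 3
pos 33 'b': at 8
pos 34 'a': at 9
pos 35 'a': at 10  ** P3@[31:35]
pos 36 'a': at 6 ·f
pos 37 'c': at 1 ·f  ** P0@[37:37]
pos 38 'a': at 2 ·f
pos 39 'a': at 5
pos 40 'a': at 6
pos 41 'b': at 7  ** P2@[38:41],P4@[39:41]
pos 42 'a': at 2 ·f
pos 43 'a': at 5
pos 44 'b': at 11  ** P4@[42:44]
pos 45 'c': at 4 ·f  ** P0@[45:45],P1@[43:45]
pos 46 'a': at 2 ·f
pos 47 'a': at 5
pos 48 'b': at 11  ** P4@[46:48]
pos 49 'c': at 4 ·f  ** P0@[49:49],P1@[47:49]
pos 50 'c': at 1 ·f  ** P0@[50:50]
pos 51 'a': at 2 ·f
pos 52 'b': at 3
pos 53 'c': at 4  ** P0@[53:53],P1@[51:53]
pos 54 'a': at 2 ·f
pos 55 'b': at 3

All matches (sorted): [[0,0],[3,0],[3,1],[6,4],[10,2],[10,4],[15,3],[18,2],[18,4],[20,0],[24,2],[24,4],[27,4],[28,0],[28,1],[30,0],[35,3],[37,0],[41,2],[41,4],[44,4],[45,0],[45,1],[48,4],[49,0],[49,1],[50,0],[53,0],[53,1]]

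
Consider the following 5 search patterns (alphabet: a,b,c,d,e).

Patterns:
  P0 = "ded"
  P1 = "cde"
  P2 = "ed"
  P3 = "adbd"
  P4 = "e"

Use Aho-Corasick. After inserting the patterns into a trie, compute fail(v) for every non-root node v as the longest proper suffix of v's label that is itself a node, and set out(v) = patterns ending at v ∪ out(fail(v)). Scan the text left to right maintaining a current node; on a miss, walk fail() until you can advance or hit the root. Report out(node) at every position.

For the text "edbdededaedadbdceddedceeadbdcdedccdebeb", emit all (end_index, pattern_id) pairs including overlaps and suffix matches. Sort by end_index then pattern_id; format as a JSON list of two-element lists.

Build automaton:
Trie nodes:
  n0 'ε': a→9 c→4 d→1 e→7
  n1 'd': e→2
  n2 'de': d→3
  n3 'ded': ·  ←P0
  n4 'c': d→5
  n5 'cd': e→6
  n6 'cde': ·  ←P1
  n7 'e': d→8  ←P4
  n8 'ed': ·  ←P2
  n9 'a': d→10
  n10 'ad': b→11
  n11 'adb': d→12
  n12 'adbd': ·  ←P3

Failure links (BFS by depth):
  n1('d'): parent n0 fail=0; on 'd' 0 → fail=0;  out ∅∪∅=∅
  n4('c'): parent n0 fail=0; on 'c' 0 → fail=0;  out ∅∪∅=∅
  n7('e'): parent n0 fail=0; on 'e' 0 → fail=0;  out {4}∪∅={4}
  n9('a'): parent n0 fail=0; on 'a' 0 → fail=0;  out ∅∪∅=∅
  n2('de'): parent n1 fail=0; on 'e' 0 → fail=7;  out ∅∪{4}={4}
  n5('cd'): parent n4 fail=0; on 'd' 0 → fail=1;  out ∅∪∅=∅
  n8('ed'): parent n7 fail=0; on 'd' 0 → fail=1;  out {2}∪∅={2}
  n10('ad'): parent n9 fail=0; on 'd' 0 → fail=1;  out ∅∪∅=∅
  n3('ded'): parent n2 fail=7; on 'd' 7 → fail=8;  out {0}∪{2}={0,2}
  n6('cde'): parent n5 fail=1; on 'e' 1 → fail=2;  out {1}∪{4}={1,4}
  n11('adb'): parent n10 fail=1; on 'b' 1→0 → fail=0;  out ∅∪∅=∅
  n12('adbd'): parent n11 fail=0; on 'd' 0 → fail=1;  out {3}∪∅={3}

Text stream:
pos 0 'e': at 7  → match P4@[0:0]
pos 1 'd': at 8  → match P2@[0:1]
pos 2 'b': at 0 ·f
pos 3 'd': at 1
pos 4 'e': at 2  → match P4@[4:4]
pos 5 'd': at 3  → match P0@[3:5],P2@[4:5]
pos 6 'e': at 2 ·f  → match P4@[6:6]
pos 7 'd': at 3  → match P0@[5:7],P2@[6:7]
pos 8 'a': at 9 ·f
pos 9 'e': at 7 ·f  → match P4@[9:9]
pos 10 'd': at 8  → match P2@[9:10]
pos 11 'a': at 9 ·f
pos 12 'd': at 10
pos 13 'b': at 11
pos 14 'd': at 12  → match P3@[11:14]
pos 15 'c': at 4 ·f
pos 16 'e': at 7 ·f  → match P4@[16:16]
pos 17 'd': at 8  → match P2@[16:17]
pos 18 'd': at 1 ·f
pos 19 'e': at 2  → match P4@[19:19]
pos 20 'd': at 3  → match P0@[18:20],P2@[19:20]
pos 21 'c': at 4 ·f
pos 22 'e': at 7 ·f  → match P4@[22:22]
pos 23 'e': at 7 ·f  → match P4@[23:23]
pos 24 'a': at 9 ·f
pos 25 'd': at 10
pos 26 'b': at 11
pos 27 'd': at 12  → match P3@[24:27]
pos 28 'c': at 4 ·f
pos 29 'd': at 5
pos 30 'e': at 6  → match P1@[28:30],P4@[30:30]
pos 31 'd': at 3 ·f  → match P0@[29:31],P2@[30:31]
pos 32 'c': at 4 ·f
pos 33 'c': at 4 ·f
pos 34 'd': at 5
pos 35 'e': at 6  → match P1@[33:35],P4@[35:35]
pos 36 'b': at 0 ·f
pos 37 'e': at 7  → match P4@[37:37]
pos 38 'b': at 0 ·f

All matches (sorted): [[0,4],[1,2],[4,4],[5,0],[5,2],[6,4],[7,0],[7,2],[9,4],[10,2],[14,3],[16,4],[17,2],[19,4],[20,0],[20,2],[22,4],[23,4],[27,3],[30,1],[30,4],[31,0],[31,2],[35,1],[35,4],[37,4]]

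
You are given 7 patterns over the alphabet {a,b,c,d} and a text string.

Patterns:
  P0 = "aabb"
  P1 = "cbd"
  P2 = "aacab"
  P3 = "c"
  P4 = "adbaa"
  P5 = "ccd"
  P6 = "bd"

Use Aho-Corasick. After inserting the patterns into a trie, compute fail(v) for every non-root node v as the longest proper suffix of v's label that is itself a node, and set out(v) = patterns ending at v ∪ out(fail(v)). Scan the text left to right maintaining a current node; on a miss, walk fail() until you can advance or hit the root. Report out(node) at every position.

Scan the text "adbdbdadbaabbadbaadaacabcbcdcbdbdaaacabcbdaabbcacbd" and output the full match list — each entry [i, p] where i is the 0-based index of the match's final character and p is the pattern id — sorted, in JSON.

Build:
Trie nodes:
  n0 'ε': a→1 b→17 c→5
  n1 'a': a→2 d→11
  n2 'aa': b→3 c→8
  n3 'aab': b→4
  n4 'aabb': ·  ←P0
  n5 'c': b→6 c→15  ←P3
  n6 'cb': d→7
  n7 'cbd': ·  ←P1
  n8 'aac': a→9
  n9 'aaca': b→10
  n10 'aacab': ·  ←P2
  n11 'ad': b→12
  n12 'adb': a→13
  n13 'adba': a→14
  n14 'adbaa': ·  ←P4
  n15 'cc': d→16
  n16 'ccd': ·  ←P5
  n17 'b': d→18
  n18 'bd': ·  ←P6

BFS fail/out derivation:
  n1('a'): parent n0 fail=0; on 'a' 0 → fail=0;  out ∅∪∅=∅
  n5('c'): parent n0 fail=0; on 'c' 0 → fail=0;  out {3}∪∅={3}
  n17('b'): parent n0 fail=0; on 'b' 0 → fail=0;  out ∅∪∅=∅
  n2('aa'): parent n1 fail=0; on 'a' 0 → fail=1;  out ∅∪∅=∅
  n6('cb'): parent n5 fail=0; on 'b' 0 → fail=17;  out ∅∪∅=∅
  n11('ad'): parent n1 fail=0; on 'd' 0 → fail=0;  out ∅∪∅=∅
  n15('cc'): parent n5 fail=0; on 'c' 0 → fail=5;  out ∅∪{3}={3}
  n18('bd'): parent n17 fail=0; on 'd' 0 → fail=0;  out {6}∪∅={6}
  n3('aab'): parent n2 fail=1; on 'b' 1→0 → fail=17;  out ∅∪∅=∅
  n7('cbd'): parent n6 fail=17; on 'd' 17 → fail=18;  out {1}∪{6}={1,6}
  n8('aac'): parent n2 fail=1; on 'c' 1→0 → fail=5;  out ∅∪{3}={3}
  n12('adb'): parent n11 fail=0; on 'b' 0 → fail=17;  out ∅∪∅=∅
  n16('ccd'): parent n15 fail=5; on 'd' 5→0 → fail=0;  out {5}∪∅={5}
  n4('aabb'): parent n3 fail=17; on 'b' 17→0 → fail=17;  out {0}∪∅={0}
  n9('aaca'): parent n8 fail=5; on 'a' 5→0 → fail=1;  out ∅∪∅=∅
  n13('adba'): parent n12 fail=17; on 'a' 17→0 → fail=1;  out ∅∪∅=∅
  n10('aacab'): parent n9 fail=1; on 'b' 1→0 → fail=17;  out {2}∪∅={2}
  n14('adbaa'): parent n13 fail=1; on 'a' 1 → fail=2;  out {4}∪∅={4}

Scan:
[0] read 'a'  n0⇒n1
[1] read 'd'  n1⇒n11
[2] read 'b'  n11⇒n12
[3] read 'd'  n12⇒n18 (via fail)  emit P6@[2:3]
[4] read 'b'  n18⇒n17 (via fail)
[5] read 'd'  n17⇒n18  emit P6@[4:5]
[6] read 'a'  n18⇒n1 (via fail)
[7] read 'd'  n1⇒n11
[8] read 'b'  n11⇒n12
[9] read 'a'  n12⇒n13
[10] read 'a'  n13⇒n14  emit P4@[6:10]
[11] read 'b'  n14⇒n3 (via fail)
[12] read 'b'  n3⇒n4  emit P0@[9:12]
[13] read 'a'  n4⇒n1 (via fail)
[14] read 'd'  n1⇒n11
[15] read 'b'  n11⇒n12
[16] read 'a'  n12⇒n13
[17] read 'a'  n13⇒n14  emit P4@[13:17]
[18] read 'd'  n14⇒n11 (via fail)
[19] read 'a'  n11⇒n1 (via fail)
[20] read 'a'  n1⇒n2
[21] read 'c'  n2⇒n8  emit P3@[21:21]
[22] read 'a'  n8⇒n9
[23] read 'b'  n9⇒n10  emit P2@[19:23]
[24] read 'c'  n10⇒n5 (via fail)  emit P3@[24:24]
[25] read 'b'  n5⇒n6
[26] read 'c'  n6⇒n5 (via fail)  emit P3@[26:26]
[27] read 'd'  n5⇒n0 (via fail)
[28] read 'c'  n0⇒n5  emit P3@[28:28]
[29] read 'b'  n5⇒n6
[30] read 'd'  n6⇒n7  emit P1@[28:30],P6@[29:30]
[31] read 'b'  n7⇒n17 (via fail)
[32] read 'd'  n17⇒n18  emit P6@[31:32]
[33] read 'a'  n18⇒n1 (via fail)
[34] read 'a'  n1⇒n2
[35] read 'a'  n2⇒n2 (via fail)
[36] read 'c'  n2⇒n8  emit P3@[36:36]
[37] read 'a'  n8⇒n9
[38] read 'b'  n9⇒n10  emit P2@[34:38]
[39] read 'c'  n10⇒n5 (via fail)  emit P3@[39:39]
[40] read 'b'  n5⇒n6
[41] read 'd'  n6⇒n7  emit P1@[39:41],P6@[40:41]
[42] read 'a'  n7⇒n1 (via fail)
[43] read 'a'  n1⇒n2
[44] read 'b'  n2⇒n3
[45] read 'b'  n3⇒n4  emit P0@[42:45]
[46] read 'c'  n4⇒n5 (via fail)  emit P3@[46:46]
[47] read 'a'  n5⇒n1 (via fail)
[48] read 'c'  n1⇒n5 (via fail)  emit P3@[48:48]
[49] read 'b'  n5⇒n6
[50] read 'd'  n6⇒n7  emit P1@[48:50],P6@[49:50]

Result: [[3,6],[5,6],[10,4],[12,0],[17,4],[21,3],[23,2],[24,3],[26,3],[28,3],[30,1],[30,6],[32,6],[36,3],[38,2],[39,3],[41,1],[41,6],[45,0],[46,3],[48,3],[50,1],[50,6]]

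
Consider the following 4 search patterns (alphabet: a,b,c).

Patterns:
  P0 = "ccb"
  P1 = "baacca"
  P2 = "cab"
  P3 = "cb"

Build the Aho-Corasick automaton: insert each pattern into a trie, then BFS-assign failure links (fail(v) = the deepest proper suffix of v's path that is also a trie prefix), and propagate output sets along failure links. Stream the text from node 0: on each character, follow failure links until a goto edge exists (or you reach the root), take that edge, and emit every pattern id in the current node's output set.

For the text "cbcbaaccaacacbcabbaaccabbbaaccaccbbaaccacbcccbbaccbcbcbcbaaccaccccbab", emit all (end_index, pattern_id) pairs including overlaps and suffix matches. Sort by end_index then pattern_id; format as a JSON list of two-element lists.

Build:
Trie (insert patterns):
  0='ε' goto b→4 c→1
  1='c' goto a→10 b→12 c→2
  2='cc' goto b→3
  3='ccb' goto ·  ←P0
  4='b' goto a→5
  5='ba' goto a→6
  6='baa' goto c→7
  7='baac' goto c→8
  8='baacc' goto a→9
  9='baacca' goto ·  ←P1
  10='ca' goto b→11
  11='cab' goto ·  ←P2
  12='cb' goto ·  ←P3

Failure links (BFS by depth):
  fail(1) 'c': from fail(0)=0 chase 'c': 0 ⇒ 0;  out=∅∪out(0)=∅
  fail(4) 'b': from fail(0)=0 chase 'b': 0 ⇒ 0;  out=∅∪out(0)=∅
  fail(2) 'cc': from fail(1)=0 chase 'c': 0 ⇒ 1;  out=∅∪out(1)=∅
  fail(5) 'ba': from fail(4)=0 chase 'a': 0 ⇒ 0;  out=∅∪out(0)=∅
  fail(10) 'ca': from fail(1)=0 chase 'a': 0 ⇒ 0;  out=∅∪out(0)=∅
  fail(12) 'cb': from fail(1)=0 chase 'b': 0 ⇒ 4;  out={3}∪out(4)={3}
  fail(3) 'ccb': from fail(2)=1 chase 'b': 1 ⇒ 12;  out={0}∪out(12)={0,3}
  fail(6) 'baa': from fail(5)=0 chase 'a': 0 ⇒ 0;  out=∅∪out(0)=∅
  fail(11) 'cab': from fail(10)=0 chase 'b': 0 ⇒ 4;  out={2}∪out(4)={2}
  fail(7) 'baac': from fail(6)=0 chase 'c': 0 ⇒ 1;  out=∅∪out(1)=∅
  fail(8) 'baacc': from fail(7)=1 chase 'c': 1 ⇒ 2;  out=∅∪out(2)=∅
  fail(9) 'baacca': from fail(8)=2 chase 'a': 2→1 ⇒ 10;  out={1}∪out(10)={1}

Scan:
i=0 'c': node 0→1
i=1 'b': node 1→12  → match P3@[0:1]
i=2 'c': node 12→1 (fail-walked)
i=3 'b': node 1→12  → match P3@[2:3]
i=4 'a': node 12→5 (fail-walked)
i=5 'a': node 5→6
i=6 'c': node 6→7
i=7 'c': node 7→8
i=8 'a': node 8→9  → match P1@[3:8]
i=9 'a': node 9→0 (fail-walked)
i=10 'c': node 0→1
i=11 'a': node 1→10
i=12 'c': node 10→1 (fail-walked)
i=13 'b': node 1→12  → match P3@[12:13]
i=14 'c': node 12→1 (fail-walked)
i=15 'a': node 1→10
i=16 'b': node 10→11  → match P2@[14:16]
i=17 'b': node 11→4 (fail-walked)
i=18 'a': node 4→5
i=19 'a': node 5→6
i=20 'c': node 6→7
i=21 'c': node 7→8
i=22 'a': node 8→9  → match P1@[17:22]
i=23 'b': node 9→11 (fail-walked)  → match P2@[21:23]
i=24 'b': node 11→4 (fail-walked)
i=25 'b': node 4→4 (fail-walked)
i=26 'a': node 4→5
i=27 'a': node 5→6
i=28 'c': node 6→7
i=29 'c': node 7→8
i=30 'a': node 8→9  → match P1@[25:30]
i=31 'c': node 9→1 (fail-walked)
i=32 'c': node 1→2
i=33 'b': node 2→3  → match P0@[31:33],P3@[32:33]
i=34 'b': node 3→4 (fail-walked)
i=35 'a': node 4→5
i=36 'a': node 5→6
i=37 'c': node 6→7
i=38 'c': node 7→8
i=39 'a': node 8→9  → match P1@[34:39]
i=40 'c': node 9→1 (fail-walked)
i=41 'b': node 1→12  → match P3@[40:41]
i=42 'c': node 12→1 (fail-walked)
i=43 'c': node 1→2
i=44 'c': node 2→2 (fail-walked)
i=45 'b': node 2→3  → match P0@[43:45],P3@[44:45]
i=46 'b': node 3→4 (fail-walked)
i=47 'a': node 4→5
i=48 'c': node 5→1 (fail-walked)
i=49 'c': node 1→2
i=50 'b': node 2→3  → match P0@[48:50],P3@[49:50]
i=51 'c': node 3→1 (fail-walked)
i=52 'b': node 1→12  → match P3@[51:52]
i=53 'c': node 12→1 (fail-walked)
i=54 'b': node 1→12  → match P3@[53:54]
i=55 'c': node 12→1 (fail-walked)
i=56 'b': node 1→12  → match P3@[55:56]
i=57 'a': node 12→5 (fail-walked)
i=58 'a': node 5→6
i=59 'c': node 6→7
i=60 'c': node 7→8
i=61 'a': node 8→9  → match P1@[56:61]
i=62 'c': node 9→1 (fail-walked)
i=63 'c': node 1→2
i=64 'c': node 2→2 (fail-walked)
i=65 'c': node 2→2 (fail-walked)
i=66 'b': node 2→3  → match P0@[64:66],P3@[65:66]
i=67 'a': node 3→5 (fail-walked)
i=68 'b': node 5→4 (fail-walked)

Matches: [[1,3],[3,3],[8,1],[13,3],[16,2],[22,1],[23,2],[30,1],[33,0],[33,3],[39,1],[41,3],[45,0],[45,3],[50,0],[50,3],[52,3],[54,3],[56,3],[61,1],[66,0],[66,3]]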